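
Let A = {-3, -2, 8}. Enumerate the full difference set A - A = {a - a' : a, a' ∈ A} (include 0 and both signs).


A - A = {a - a' : a, a' ∈ A}.
Compute a - a' for each ordered pair (a, a'):
a = -3: -3--3=0, -3--2=-1, -3-8=-11
a = -2: -2--3=1, -2--2=0, -2-8=-10
a = 8: 8--3=11, 8--2=10, 8-8=0
Collecting distinct values (and noting 0 appears from a-a):
A - A = {-11, -10, -1, 0, 1, 10, 11}
|A - A| = 7

A - A = {-11, -10, -1, 0, 1, 10, 11}


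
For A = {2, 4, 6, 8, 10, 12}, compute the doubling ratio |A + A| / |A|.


|A| = 6.
Compute A + A by enumerating all 36 pairs.
A + A = {4, 6, 8, 10, 12, 14, 16, 18, 20, 22, 24}, so |A + A| = 11.
K = |A + A| / |A| = 11/6 (already in lowest terms) ≈ 1.8333.
Reference: AP of size 6 gives K = 11/6 ≈ 1.8333; a fully generic set of size 6 gives K ≈ 3.5000.

|A| = 6, |A + A| = 11, K = 11/6.


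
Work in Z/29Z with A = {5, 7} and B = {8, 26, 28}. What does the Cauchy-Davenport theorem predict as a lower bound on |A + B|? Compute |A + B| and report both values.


Cauchy-Davenport: |A + B| ≥ min(p, |A| + |B| - 1) for A, B nonempty in Z/pZ.
|A| = 2, |B| = 3, p = 29.
CD lower bound = min(29, 2 + 3 - 1) = min(29, 4) = 4.
Compute A + B mod 29 directly:
a = 5: 5+8=13, 5+26=2, 5+28=4
a = 7: 7+8=15, 7+26=4, 7+28=6
A + B = {2, 4, 6, 13, 15}, so |A + B| = 5.
Verify: 5 ≥ 4? Yes ✓.

CD lower bound = 4, actual |A + B| = 5.


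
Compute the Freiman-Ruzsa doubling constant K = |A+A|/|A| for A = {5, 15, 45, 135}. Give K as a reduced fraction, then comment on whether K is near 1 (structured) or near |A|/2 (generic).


|A| = 4.
Compute A + A by enumerating all 16 pairs.
A + A = {10, 20, 30, 50, 60, 90, 140, 150, 180, 270}, so |A + A| = 10.
K = |A + A| / |A| = 10/4 = 5/2 ≈ 2.5000.
Reference: AP of size 4 gives K = 7/4 ≈ 1.7500; a fully generic set of size 4 gives K ≈ 2.5000.

|A| = 4, |A + A| = 10, K = 10/4 = 5/2.


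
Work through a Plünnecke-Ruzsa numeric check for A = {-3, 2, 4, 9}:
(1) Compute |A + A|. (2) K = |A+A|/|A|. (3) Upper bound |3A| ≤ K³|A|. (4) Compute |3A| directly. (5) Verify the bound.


|A| = 4.
Step 1: Compute A + A by enumerating all 16 pairs.
A + A = {-6, -1, 1, 4, 6, 8, 11, 13, 18}, so |A + A| = 9.
Step 2: Doubling constant K = |A + A|/|A| = 9/4 = 9/4 ≈ 2.2500.
Step 3: Plünnecke-Ruzsa gives |3A| ≤ K³·|A| = (2.2500)³ · 4 ≈ 45.5625.
Step 4: Compute 3A = A + A + A directly by enumerating all triples (a,b,c) ∈ A³; |3A| = 16.
Step 5: Check 16 ≤ 45.5625? Yes ✓.

K = 9/4, Plünnecke-Ruzsa bound K³|A| ≈ 45.5625, |3A| = 16, inequality holds.


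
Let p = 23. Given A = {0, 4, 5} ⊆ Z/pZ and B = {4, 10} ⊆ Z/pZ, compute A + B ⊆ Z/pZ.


Work in Z/23Z: reduce every sum a + b modulo 23.
Enumerate all 6 pairs:
a = 0: 0+4=4, 0+10=10
a = 4: 4+4=8, 4+10=14
a = 5: 5+4=9, 5+10=15
Distinct residues collected: {4, 8, 9, 10, 14, 15}
|A + B| = 6 (out of 23 total residues).

A + B = {4, 8, 9, 10, 14, 15}


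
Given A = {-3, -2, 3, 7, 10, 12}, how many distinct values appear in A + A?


A + A = {a + a' : a, a' ∈ A}; |A| = 6.
General bounds: 2|A| - 1 ≤ |A + A| ≤ |A|(|A|+1)/2, i.e. 11 ≤ |A + A| ≤ 21.
Lower bound 2|A|-1 is attained iff A is an arithmetic progression.
Enumerate sums a + a' for a ≤ a' (symmetric, so this suffices):
a = -3: -3+-3=-6, -3+-2=-5, -3+3=0, -3+7=4, -3+10=7, -3+12=9
a = -2: -2+-2=-4, -2+3=1, -2+7=5, -2+10=8, -2+12=10
a = 3: 3+3=6, 3+7=10, 3+10=13, 3+12=15
a = 7: 7+7=14, 7+10=17, 7+12=19
a = 10: 10+10=20, 10+12=22
a = 12: 12+12=24
Distinct sums: {-6, -5, -4, 0, 1, 4, 5, 6, 7, 8, 9, 10, 13, 14, 15, 17, 19, 20, 22, 24}
|A + A| = 20

|A + A| = 20


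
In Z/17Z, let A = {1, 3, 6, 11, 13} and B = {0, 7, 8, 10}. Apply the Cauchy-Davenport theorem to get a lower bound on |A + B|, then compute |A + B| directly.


Cauchy-Davenport: |A + B| ≥ min(p, |A| + |B| - 1) for A, B nonempty in Z/pZ.
|A| = 5, |B| = 4, p = 17.
CD lower bound = min(17, 5 + 4 - 1) = min(17, 8) = 8.
Compute A + B mod 17 directly:
a = 1: 1+0=1, 1+7=8, 1+8=9, 1+10=11
a = 3: 3+0=3, 3+7=10, 3+8=11, 3+10=13
a = 6: 6+0=6, 6+7=13, 6+8=14, 6+10=16
a = 11: 11+0=11, 11+7=1, 11+8=2, 11+10=4
a = 13: 13+0=13, 13+7=3, 13+8=4, 13+10=6
A + B = {1, 2, 3, 4, 6, 8, 9, 10, 11, 13, 14, 16}, so |A + B| = 12.
Verify: 12 ≥ 8? Yes ✓.

CD lower bound = 8, actual |A + B| = 12.


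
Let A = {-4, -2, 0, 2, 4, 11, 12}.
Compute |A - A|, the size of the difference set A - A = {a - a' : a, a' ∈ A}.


A - A = {a - a' : a, a' ∈ A}; |A| = 7.
Bounds: 2|A|-1 ≤ |A - A| ≤ |A|² - |A| + 1, i.e. 13 ≤ |A - A| ≤ 43.
Note: 0 ∈ A - A always (from a - a). The set is symmetric: if d ∈ A - A then -d ∈ A - A.
Enumerate nonzero differences d = a - a' with a > a' (then include -d):
Positive differences: {1, 2, 4, 6, 7, 8, 9, 10, 11, 12, 13, 14, 15, 16}
Full difference set: {0} ∪ (positive diffs) ∪ (negative diffs).
|A - A| = 1 + 2·14 = 29 (matches direct enumeration: 29).

|A - A| = 29


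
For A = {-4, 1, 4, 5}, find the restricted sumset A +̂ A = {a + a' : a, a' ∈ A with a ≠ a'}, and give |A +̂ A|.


Restricted sumset: A +̂ A = {a + a' : a ∈ A, a' ∈ A, a ≠ a'}.
Equivalently, take A + A and drop any sum 2a that is achievable ONLY as a + a for a ∈ A (i.e. sums representable only with equal summands).
Enumerate pairs (a, a') with a < a' (symmetric, so each unordered pair gives one sum; this covers all a ≠ a'):
  -4 + 1 = -3
  -4 + 4 = 0
  -4 + 5 = 1
  1 + 4 = 5
  1 + 5 = 6
  4 + 5 = 9
Collected distinct sums: {-3, 0, 1, 5, 6, 9}
|A +̂ A| = 6
(Reference bound: |A +̂ A| ≥ 2|A| - 3 for |A| ≥ 2, with |A| = 4 giving ≥ 5.)

|A +̂ A| = 6


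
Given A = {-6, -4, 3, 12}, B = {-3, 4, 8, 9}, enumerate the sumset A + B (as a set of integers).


A + B = {a + b : a ∈ A, b ∈ B}.
Enumerate all |A|·|B| = 4·4 = 16 pairs (a, b) and collect distinct sums.
a = -6: -6+-3=-9, -6+4=-2, -6+8=2, -6+9=3
a = -4: -4+-3=-7, -4+4=0, -4+8=4, -4+9=5
a = 3: 3+-3=0, 3+4=7, 3+8=11, 3+9=12
a = 12: 12+-3=9, 12+4=16, 12+8=20, 12+9=21
Collecting distinct sums: A + B = {-9, -7, -2, 0, 2, 3, 4, 5, 7, 9, 11, 12, 16, 20, 21}
|A + B| = 15

A + B = {-9, -7, -2, 0, 2, 3, 4, 5, 7, 9, 11, 12, 16, 20, 21}


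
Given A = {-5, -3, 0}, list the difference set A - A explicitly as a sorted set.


A - A = {a - a' : a, a' ∈ A}.
Compute a - a' for each ordered pair (a, a'):
a = -5: -5--5=0, -5--3=-2, -5-0=-5
a = -3: -3--5=2, -3--3=0, -3-0=-3
a = 0: 0--5=5, 0--3=3, 0-0=0
Collecting distinct values (and noting 0 appears from a-a):
A - A = {-5, -3, -2, 0, 2, 3, 5}
|A - A| = 7

A - A = {-5, -3, -2, 0, 2, 3, 5}


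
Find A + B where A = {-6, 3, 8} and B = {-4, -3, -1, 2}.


A + B = {a + b : a ∈ A, b ∈ B}.
Enumerate all |A|·|B| = 3·4 = 12 pairs (a, b) and collect distinct sums.
a = -6: -6+-4=-10, -6+-3=-9, -6+-1=-7, -6+2=-4
a = 3: 3+-4=-1, 3+-3=0, 3+-1=2, 3+2=5
a = 8: 8+-4=4, 8+-3=5, 8+-1=7, 8+2=10
Collecting distinct sums: A + B = {-10, -9, -7, -4, -1, 0, 2, 4, 5, 7, 10}
|A + B| = 11

A + B = {-10, -9, -7, -4, -1, 0, 2, 4, 5, 7, 10}


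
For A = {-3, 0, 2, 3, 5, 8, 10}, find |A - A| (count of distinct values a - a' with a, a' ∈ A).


A - A = {a - a' : a, a' ∈ A}; |A| = 7.
Bounds: 2|A|-1 ≤ |A - A| ≤ |A|² - |A| + 1, i.e. 13 ≤ |A - A| ≤ 43.
Note: 0 ∈ A - A always (from a - a). The set is symmetric: if d ∈ A - A then -d ∈ A - A.
Enumerate nonzero differences d = a - a' with a > a' (then include -d):
Positive differences: {1, 2, 3, 5, 6, 7, 8, 10, 11, 13}
Full difference set: {0} ∪ (positive diffs) ∪ (negative diffs).
|A - A| = 1 + 2·10 = 21 (matches direct enumeration: 21).

|A - A| = 21


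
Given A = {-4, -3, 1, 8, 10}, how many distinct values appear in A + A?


A + A = {a + a' : a, a' ∈ A}; |A| = 5.
General bounds: 2|A| - 1 ≤ |A + A| ≤ |A|(|A|+1)/2, i.e. 9 ≤ |A + A| ≤ 15.
Lower bound 2|A|-1 is attained iff A is an arithmetic progression.
Enumerate sums a + a' for a ≤ a' (symmetric, so this suffices):
a = -4: -4+-4=-8, -4+-3=-7, -4+1=-3, -4+8=4, -4+10=6
a = -3: -3+-3=-6, -3+1=-2, -3+8=5, -3+10=7
a = 1: 1+1=2, 1+8=9, 1+10=11
a = 8: 8+8=16, 8+10=18
a = 10: 10+10=20
Distinct sums: {-8, -7, -6, -3, -2, 2, 4, 5, 6, 7, 9, 11, 16, 18, 20}
|A + A| = 15

|A + A| = 15


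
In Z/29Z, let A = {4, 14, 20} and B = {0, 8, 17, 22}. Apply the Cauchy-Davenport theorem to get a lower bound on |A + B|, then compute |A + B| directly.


Cauchy-Davenport: |A + B| ≥ min(p, |A| + |B| - 1) for A, B nonempty in Z/pZ.
|A| = 3, |B| = 4, p = 29.
CD lower bound = min(29, 3 + 4 - 1) = min(29, 6) = 6.
Compute A + B mod 29 directly:
a = 4: 4+0=4, 4+8=12, 4+17=21, 4+22=26
a = 14: 14+0=14, 14+8=22, 14+17=2, 14+22=7
a = 20: 20+0=20, 20+8=28, 20+17=8, 20+22=13
A + B = {2, 4, 7, 8, 12, 13, 14, 20, 21, 22, 26, 28}, so |A + B| = 12.
Verify: 12 ≥ 6? Yes ✓.

CD lower bound = 6, actual |A + B| = 12.


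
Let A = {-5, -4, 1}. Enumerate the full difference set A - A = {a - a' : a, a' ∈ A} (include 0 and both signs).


A - A = {a - a' : a, a' ∈ A}.
Compute a - a' for each ordered pair (a, a'):
a = -5: -5--5=0, -5--4=-1, -5-1=-6
a = -4: -4--5=1, -4--4=0, -4-1=-5
a = 1: 1--5=6, 1--4=5, 1-1=0
Collecting distinct values (and noting 0 appears from a-a):
A - A = {-6, -5, -1, 0, 1, 5, 6}
|A - A| = 7

A - A = {-6, -5, -1, 0, 1, 5, 6}


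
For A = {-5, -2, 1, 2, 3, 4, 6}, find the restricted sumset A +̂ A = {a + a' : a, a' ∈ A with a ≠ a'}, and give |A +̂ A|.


Restricted sumset: A +̂ A = {a + a' : a ∈ A, a' ∈ A, a ≠ a'}.
Equivalently, take A + A and drop any sum 2a that is achievable ONLY as a + a for a ∈ A (i.e. sums representable only with equal summands).
Enumerate pairs (a, a') with a < a' (symmetric, so each unordered pair gives one sum; this covers all a ≠ a'):
  -5 + -2 = -7
  -5 + 1 = -4
  -5 + 2 = -3
  -5 + 3 = -2
  -5 + 4 = -1
  -5 + 6 = 1
  -2 + 1 = -1
  -2 + 2 = 0
  -2 + 3 = 1
  -2 + 4 = 2
  -2 + 6 = 4
  1 + 2 = 3
  1 + 3 = 4
  1 + 4 = 5
  1 + 6 = 7
  2 + 3 = 5
  2 + 4 = 6
  2 + 6 = 8
  3 + 4 = 7
  3 + 6 = 9
  4 + 6 = 10
Collected distinct sums: {-7, -4, -3, -2, -1, 0, 1, 2, 3, 4, 5, 6, 7, 8, 9, 10}
|A +̂ A| = 16
(Reference bound: |A +̂ A| ≥ 2|A| - 3 for |A| ≥ 2, with |A| = 7 giving ≥ 11.)

|A +̂ A| = 16


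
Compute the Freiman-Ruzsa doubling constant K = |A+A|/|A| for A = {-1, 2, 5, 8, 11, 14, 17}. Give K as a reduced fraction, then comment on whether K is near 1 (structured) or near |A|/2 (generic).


|A| = 7.
Compute A + A by enumerating all 49 pairs.
A + A = {-2, 1, 4, 7, 10, 13, 16, 19, 22, 25, 28, 31, 34}, so |A + A| = 13.
K = |A + A| / |A| = 13/7 (already in lowest terms) ≈ 1.8571.
Reference: AP of size 7 gives K = 13/7 ≈ 1.8571; a fully generic set of size 7 gives K ≈ 4.0000.

|A| = 7, |A + A| = 13, K = 13/7.


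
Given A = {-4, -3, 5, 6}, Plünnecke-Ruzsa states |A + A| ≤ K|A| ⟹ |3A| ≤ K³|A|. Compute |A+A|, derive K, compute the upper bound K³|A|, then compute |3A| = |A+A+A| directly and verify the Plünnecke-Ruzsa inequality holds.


|A| = 4.
Step 1: Compute A + A by enumerating all 16 pairs.
A + A = {-8, -7, -6, 1, 2, 3, 10, 11, 12}, so |A + A| = 9.
Step 2: Doubling constant K = |A + A|/|A| = 9/4 = 9/4 ≈ 2.2500.
Step 3: Plünnecke-Ruzsa gives |3A| ≤ K³·|A| = (2.2500)³ · 4 ≈ 45.5625.
Step 4: Compute 3A = A + A + A directly by enumerating all triples (a,b,c) ∈ A³; |3A| = 16.
Step 5: Check 16 ≤ 45.5625? Yes ✓.

K = 9/4, Plünnecke-Ruzsa bound K³|A| ≈ 45.5625, |3A| = 16, inequality holds.


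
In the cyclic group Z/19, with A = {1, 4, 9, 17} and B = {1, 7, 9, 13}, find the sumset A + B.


Work in Z/19Z: reduce every sum a + b modulo 19.
Enumerate all 16 pairs:
a = 1: 1+1=2, 1+7=8, 1+9=10, 1+13=14
a = 4: 4+1=5, 4+7=11, 4+9=13, 4+13=17
a = 9: 9+1=10, 9+7=16, 9+9=18, 9+13=3
a = 17: 17+1=18, 17+7=5, 17+9=7, 17+13=11
Distinct residues collected: {2, 3, 5, 7, 8, 10, 11, 13, 14, 16, 17, 18}
|A + B| = 12 (out of 19 total residues).

A + B = {2, 3, 5, 7, 8, 10, 11, 13, 14, 16, 17, 18}


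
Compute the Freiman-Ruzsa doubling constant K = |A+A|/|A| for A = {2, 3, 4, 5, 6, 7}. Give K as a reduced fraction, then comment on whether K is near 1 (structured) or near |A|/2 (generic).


|A| = 6.
Compute A + A by enumerating all 36 pairs.
A + A = {4, 5, 6, 7, 8, 9, 10, 11, 12, 13, 14}, so |A + A| = 11.
K = |A + A| / |A| = 11/6 (already in lowest terms) ≈ 1.8333.
Reference: AP of size 6 gives K = 11/6 ≈ 1.8333; a fully generic set of size 6 gives K ≈ 3.5000.

|A| = 6, |A + A| = 11, K = 11/6.


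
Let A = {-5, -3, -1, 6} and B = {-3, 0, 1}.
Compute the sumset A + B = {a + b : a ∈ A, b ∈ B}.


A + B = {a + b : a ∈ A, b ∈ B}.
Enumerate all |A|·|B| = 4·3 = 12 pairs (a, b) and collect distinct sums.
a = -5: -5+-3=-8, -5+0=-5, -5+1=-4
a = -3: -3+-3=-6, -3+0=-3, -3+1=-2
a = -1: -1+-3=-4, -1+0=-1, -1+1=0
a = 6: 6+-3=3, 6+0=6, 6+1=7
Collecting distinct sums: A + B = {-8, -6, -5, -4, -3, -2, -1, 0, 3, 6, 7}
|A + B| = 11

A + B = {-8, -6, -5, -4, -3, -2, -1, 0, 3, 6, 7}


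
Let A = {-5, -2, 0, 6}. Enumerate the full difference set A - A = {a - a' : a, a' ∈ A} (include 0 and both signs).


A - A = {a - a' : a, a' ∈ A}.
Compute a - a' for each ordered pair (a, a'):
a = -5: -5--5=0, -5--2=-3, -5-0=-5, -5-6=-11
a = -2: -2--5=3, -2--2=0, -2-0=-2, -2-6=-8
a = 0: 0--5=5, 0--2=2, 0-0=0, 0-6=-6
a = 6: 6--5=11, 6--2=8, 6-0=6, 6-6=0
Collecting distinct values (and noting 0 appears from a-a):
A - A = {-11, -8, -6, -5, -3, -2, 0, 2, 3, 5, 6, 8, 11}
|A - A| = 13

A - A = {-11, -8, -6, -5, -3, -2, 0, 2, 3, 5, 6, 8, 11}


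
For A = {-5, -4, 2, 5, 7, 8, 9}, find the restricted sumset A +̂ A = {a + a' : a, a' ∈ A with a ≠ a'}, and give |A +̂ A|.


Restricted sumset: A +̂ A = {a + a' : a ∈ A, a' ∈ A, a ≠ a'}.
Equivalently, take A + A and drop any sum 2a that is achievable ONLY as a + a for a ∈ A (i.e. sums representable only with equal summands).
Enumerate pairs (a, a') with a < a' (symmetric, so each unordered pair gives one sum; this covers all a ≠ a'):
  -5 + -4 = -9
  -5 + 2 = -3
  -5 + 5 = 0
  -5 + 7 = 2
  -5 + 8 = 3
  -5 + 9 = 4
  -4 + 2 = -2
  -4 + 5 = 1
  -4 + 7 = 3
  -4 + 8 = 4
  -4 + 9 = 5
  2 + 5 = 7
  2 + 7 = 9
  2 + 8 = 10
  2 + 9 = 11
  5 + 7 = 12
  5 + 8 = 13
  5 + 9 = 14
  7 + 8 = 15
  7 + 9 = 16
  8 + 9 = 17
Collected distinct sums: {-9, -3, -2, 0, 1, 2, 3, 4, 5, 7, 9, 10, 11, 12, 13, 14, 15, 16, 17}
|A +̂ A| = 19
(Reference bound: |A +̂ A| ≥ 2|A| - 3 for |A| ≥ 2, with |A| = 7 giving ≥ 11.)

|A +̂ A| = 19


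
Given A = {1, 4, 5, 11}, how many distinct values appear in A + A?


A + A = {a + a' : a, a' ∈ A}; |A| = 4.
General bounds: 2|A| - 1 ≤ |A + A| ≤ |A|(|A|+1)/2, i.e. 7 ≤ |A + A| ≤ 10.
Lower bound 2|A|-1 is attained iff A is an arithmetic progression.
Enumerate sums a + a' for a ≤ a' (symmetric, so this suffices):
a = 1: 1+1=2, 1+4=5, 1+5=6, 1+11=12
a = 4: 4+4=8, 4+5=9, 4+11=15
a = 5: 5+5=10, 5+11=16
a = 11: 11+11=22
Distinct sums: {2, 5, 6, 8, 9, 10, 12, 15, 16, 22}
|A + A| = 10

|A + A| = 10


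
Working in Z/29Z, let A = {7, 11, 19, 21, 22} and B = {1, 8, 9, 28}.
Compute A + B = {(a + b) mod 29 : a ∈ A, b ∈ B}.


Work in Z/29Z: reduce every sum a + b modulo 29.
Enumerate all 20 pairs:
a = 7: 7+1=8, 7+8=15, 7+9=16, 7+28=6
a = 11: 11+1=12, 11+8=19, 11+9=20, 11+28=10
a = 19: 19+1=20, 19+8=27, 19+9=28, 19+28=18
a = 21: 21+1=22, 21+8=0, 21+9=1, 21+28=20
a = 22: 22+1=23, 22+8=1, 22+9=2, 22+28=21
Distinct residues collected: {0, 1, 2, 6, 8, 10, 12, 15, 16, 18, 19, 20, 21, 22, 23, 27, 28}
|A + B| = 17 (out of 29 total residues).

A + B = {0, 1, 2, 6, 8, 10, 12, 15, 16, 18, 19, 20, 21, 22, 23, 27, 28}


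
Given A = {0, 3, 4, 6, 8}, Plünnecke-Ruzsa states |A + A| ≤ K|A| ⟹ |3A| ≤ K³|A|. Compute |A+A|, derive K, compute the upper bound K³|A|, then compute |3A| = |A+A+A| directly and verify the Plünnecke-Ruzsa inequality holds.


|A| = 5.
Step 1: Compute A + A by enumerating all 25 pairs.
A + A = {0, 3, 4, 6, 7, 8, 9, 10, 11, 12, 14, 16}, so |A + A| = 12.
Step 2: Doubling constant K = |A + A|/|A| = 12/5 = 12/5 ≈ 2.4000.
Step 3: Plünnecke-Ruzsa gives |3A| ≤ K³·|A| = (2.4000)³ · 5 ≈ 69.1200.
Step 4: Compute 3A = A + A + A directly by enumerating all triples (a,b,c) ∈ A³; |3A| = 20.
Step 5: Check 20 ≤ 69.1200? Yes ✓.

K = 12/5, Plünnecke-Ruzsa bound K³|A| ≈ 69.1200, |3A| = 20, inequality holds.


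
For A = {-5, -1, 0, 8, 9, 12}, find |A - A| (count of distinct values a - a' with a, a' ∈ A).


A - A = {a - a' : a, a' ∈ A}; |A| = 6.
Bounds: 2|A|-1 ≤ |A - A| ≤ |A|² - |A| + 1, i.e. 11 ≤ |A - A| ≤ 31.
Note: 0 ∈ A - A always (from a - a). The set is symmetric: if d ∈ A - A then -d ∈ A - A.
Enumerate nonzero differences d = a - a' with a > a' (then include -d):
Positive differences: {1, 3, 4, 5, 8, 9, 10, 12, 13, 14, 17}
Full difference set: {0} ∪ (positive diffs) ∪ (negative diffs).
|A - A| = 1 + 2·11 = 23 (matches direct enumeration: 23).

|A - A| = 23


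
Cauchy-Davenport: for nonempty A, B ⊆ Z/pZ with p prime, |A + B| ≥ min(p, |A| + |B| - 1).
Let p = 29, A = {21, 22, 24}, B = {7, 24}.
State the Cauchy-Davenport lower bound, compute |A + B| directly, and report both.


Cauchy-Davenport: |A + B| ≥ min(p, |A| + |B| - 1) for A, B nonempty in Z/pZ.
|A| = 3, |B| = 2, p = 29.
CD lower bound = min(29, 3 + 2 - 1) = min(29, 4) = 4.
Compute A + B mod 29 directly:
a = 21: 21+7=28, 21+24=16
a = 22: 22+7=0, 22+24=17
a = 24: 24+7=2, 24+24=19
A + B = {0, 2, 16, 17, 19, 28}, so |A + B| = 6.
Verify: 6 ≥ 4? Yes ✓.

CD lower bound = 4, actual |A + B| = 6.


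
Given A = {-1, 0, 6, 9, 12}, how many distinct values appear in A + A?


A + A = {a + a' : a, a' ∈ A}; |A| = 5.
General bounds: 2|A| - 1 ≤ |A + A| ≤ |A|(|A|+1)/2, i.e. 9 ≤ |A + A| ≤ 15.
Lower bound 2|A|-1 is attained iff A is an arithmetic progression.
Enumerate sums a + a' for a ≤ a' (symmetric, so this suffices):
a = -1: -1+-1=-2, -1+0=-1, -1+6=5, -1+9=8, -1+12=11
a = 0: 0+0=0, 0+6=6, 0+9=9, 0+12=12
a = 6: 6+6=12, 6+9=15, 6+12=18
a = 9: 9+9=18, 9+12=21
a = 12: 12+12=24
Distinct sums: {-2, -1, 0, 5, 6, 8, 9, 11, 12, 15, 18, 21, 24}
|A + A| = 13

|A + A| = 13


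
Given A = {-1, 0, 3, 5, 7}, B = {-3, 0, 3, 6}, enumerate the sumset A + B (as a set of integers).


A + B = {a + b : a ∈ A, b ∈ B}.
Enumerate all |A|·|B| = 5·4 = 20 pairs (a, b) and collect distinct sums.
a = -1: -1+-3=-4, -1+0=-1, -1+3=2, -1+6=5
a = 0: 0+-3=-3, 0+0=0, 0+3=3, 0+6=6
a = 3: 3+-3=0, 3+0=3, 3+3=6, 3+6=9
a = 5: 5+-3=2, 5+0=5, 5+3=8, 5+6=11
a = 7: 7+-3=4, 7+0=7, 7+3=10, 7+6=13
Collecting distinct sums: A + B = {-4, -3, -1, 0, 2, 3, 4, 5, 6, 7, 8, 9, 10, 11, 13}
|A + B| = 15

A + B = {-4, -3, -1, 0, 2, 3, 4, 5, 6, 7, 8, 9, 10, 11, 13}


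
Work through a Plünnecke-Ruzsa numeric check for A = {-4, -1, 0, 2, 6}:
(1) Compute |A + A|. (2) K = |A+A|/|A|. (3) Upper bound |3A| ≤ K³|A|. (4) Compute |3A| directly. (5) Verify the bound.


|A| = 5.
Step 1: Compute A + A by enumerating all 25 pairs.
A + A = {-8, -5, -4, -2, -1, 0, 1, 2, 4, 5, 6, 8, 12}, so |A + A| = 13.
Step 2: Doubling constant K = |A + A|/|A| = 13/5 = 13/5 ≈ 2.6000.
Step 3: Plünnecke-Ruzsa gives |3A| ≤ K³·|A| = (2.6000)³ · 5 ≈ 87.8800.
Step 4: Compute 3A = A + A + A directly by enumerating all triples (a,b,c) ∈ A³; |3A| = 23.
Step 5: Check 23 ≤ 87.8800? Yes ✓.

K = 13/5, Plünnecke-Ruzsa bound K³|A| ≈ 87.8800, |3A| = 23, inequality holds.


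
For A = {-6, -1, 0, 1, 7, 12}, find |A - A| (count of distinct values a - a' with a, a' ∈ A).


A - A = {a - a' : a, a' ∈ A}; |A| = 6.
Bounds: 2|A|-1 ≤ |A - A| ≤ |A|² - |A| + 1, i.e. 11 ≤ |A - A| ≤ 31.
Note: 0 ∈ A - A always (from a - a). The set is symmetric: if d ∈ A - A then -d ∈ A - A.
Enumerate nonzero differences d = a - a' with a > a' (then include -d):
Positive differences: {1, 2, 5, 6, 7, 8, 11, 12, 13, 18}
Full difference set: {0} ∪ (positive diffs) ∪ (negative diffs).
|A - A| = 1 + 2·10 = 21 (matches direct enumeration: 21).

|A - A| = 21


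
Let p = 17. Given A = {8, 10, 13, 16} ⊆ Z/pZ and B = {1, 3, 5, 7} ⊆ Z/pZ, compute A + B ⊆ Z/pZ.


Work in Z/17Z: reduce every sum a + b modulo 17.
Enumerate all 16 pairs:
a = 8: 8+1=9, 8+3=11, 8+5=13, 8+7=15
a = 10: 10+1=11, 10+3=13, 10+5=15, 10+7=0
a = 13: 13+1=14, 13+3=16, 13+5=1, 13+7=3
a = 16: 16+1=0, 16+3=2, 16+5=4, 16+7=6
Distinct residues collected: {0, 1, 2, 3, 4, 6, 9, 11, 13, 14, 15, 16}
|A + B| = 12 (out of 17 total residues).

A + B = {0, 1, 2, 3, 4, 6, 9, 11, 13, 14, 15, 16}


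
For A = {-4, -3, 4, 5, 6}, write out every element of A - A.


A - A = {a - a' : a, a' ∈ A}.
Compute a - a' for each ordered pair (a, a'):
a = -4: -4--4=0, -4--3=-1, -4-4=-8, -4-5=-9, -4-6=-10
a = -3: -3--4=1, -3--3=0, -3-4=-7, -3-5=-8, -3-6=-9
a = 4: 4--4=8, 4--3=7, 4-4=0, 4-5=-1, 4-6=-2
a = 5: 5--4=9, 5--3=8, 5-4=1, 5-5=0, 5-6=-1
a = 6: 6--4=10, 6--3=9, 6-4=2, 6-5=1, 6-6=0
Collecting distinct values (and noting 0 appears from a-a):
A - A = {-10, -9, -8, -7, -2, -1, 0, 1, 2, 7, 8, 9, 10}
|A - A| = 13

A - A = {-10, -9, -8, -7, -2, -1, 0, 1, 2, 7, 8, 9, 10}


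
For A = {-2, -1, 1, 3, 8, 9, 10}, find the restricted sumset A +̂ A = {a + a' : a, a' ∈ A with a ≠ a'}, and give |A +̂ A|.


Restricted sumset: A +̂ A = {a + a' : a ∈ A, a' ∈ A, a ≠ a'}.
Equivalently, take A + A and drop any sum 2a that is achievable ONLY as a + a for a ∈ A (i.e. sums representable only with equal summands).
Enumerate pairs (a, a') with a < a' (symmetric, so each unordered pair gives one sum; this covers all a ≠ a'):
  -2 + -1 = -3
  -2 + 1 = -1
  -2 + 3 = 1
  -2 + 8 = 6
  -2 + 9 = 7
  -2 + 10 = 8
  -1 + 1 = 0
  -1 + 3 = 2
  -1 + 8 = 7
  -1 + 9 = 8
  -1 + 10 = 9
  1 + 3 = 4
  1 + 8 = 9
  1 + 9 = 10
  1 + 10 = 11
  3 + 8 = 11
  3 + 9 = 12
  3 + 10 = 13
  8 + 9 = 17
  8 + 10 = 18
  9 + 10 = 19
Collected distinct sums: {-3, -1, 0, 1, 2, 4, 6, 7, 8, 9, 10, 11, 12, 13, 17, 18, 19}
|A +̂ A| = 17
(Reference bound: |A +̂ A| ≥ 2|A| - 3 for |A| ≥ 2, with |A| = 7 giving ≥ 11.)

|A +̂ A| = 17


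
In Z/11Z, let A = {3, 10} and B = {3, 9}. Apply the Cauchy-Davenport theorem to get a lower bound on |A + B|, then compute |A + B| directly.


Cauchy-Davenport: |A + B| ≥ min(p, |A| + |B| - 1) for A, B nonempty in Z/pZ.
|A| = 2, |B| = 2, p = 11.
CD lower bound = min(11, 2 + 2 - 1) = min(11, 3) = 3.
Compute A + B mod 11 directly:
a = 3: 3+3=6, 3+9=1
a = 10: 10+3=2, 10+9=8
A + B = {1, 2, 6, 8}, so |A + B| = 4.
Verify: 4 ≥ 3? Yes ✓.

CD lower bound = 3, actual |A + B| = 4.


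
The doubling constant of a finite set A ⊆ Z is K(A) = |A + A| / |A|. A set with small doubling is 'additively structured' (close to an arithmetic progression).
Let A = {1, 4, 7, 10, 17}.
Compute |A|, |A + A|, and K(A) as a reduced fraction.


|A| = 5.
Compute A + A by enumerating all 25 pairs.
A + A = {2, 5, 8, 11, 14, 17, 18, 20, 21, 24, 27, 34}, so |A + A| = 12.
K = |A + A| / |A| = 12/5 (already in lowest terms) ≈ 2.4000.
Reference: AP of size 5 gives K = 9/5 ≈ 1.8000; a fully generic set of size 5 gives K ≈ 3.0000.

|A| = 5, |A + A| = 12, K = 12/5.


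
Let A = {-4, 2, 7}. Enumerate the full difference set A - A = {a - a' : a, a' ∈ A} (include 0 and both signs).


A - A = {a - a' : a, a' ∈ A}.
Compute a - a' for each ordered pair (a, a'):
a = -4: -4--4=0, -4-2=-6, -4-7=-11
a = 2: 2--4=6, 2-2=0, 2-7=-5
a = 7: 7--4=11, 7-2=5, 7-7=0
Collecting distinct values (and noting 0 appears from a-a):
A - A = {-11, -6, -5, 0, 5, 6, 11}
|A - A| = 7

A - A = {-11, -6, -5, 0, 5, 6, 11}


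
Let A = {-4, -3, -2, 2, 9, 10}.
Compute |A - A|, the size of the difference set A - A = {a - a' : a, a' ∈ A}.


A - A = {a - a' : a, a' ∈ A}; |A| = 6.
Bounds: 2|A|-1 ≤ |A - A| ≤ |A|² - |A| + 1, i.e. 11 ≤ |A - A| ≤ 31.
Note: 0 ∈ A - A always (from a - a). The set is symmetric: if d ∈ A - A then -d ∈ A - A.
Enumerate nonzero differences d = a - a' with a > a' (then include -d):
Positive differences: {1, 2, 4, 5, 6, 7, 8, 11, 12, 13, 14}
Full difference set: {0} ∪ (positive diffs) ∪ (negative diffs).
|A - A| = 1 + 2·11 = 23 (matches direct enumeration: 23).

|A - A| = 23


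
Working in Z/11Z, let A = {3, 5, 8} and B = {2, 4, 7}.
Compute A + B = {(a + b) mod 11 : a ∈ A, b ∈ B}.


Work in Z/11Z: reduce every sum a + b modulo 11.
Enumerate all 9 pairs:
a = 3: 3+2=5, 3+4=7, 3+7=10
a = 5: 5+2=7, 5+4=9, 5+7=1
a = 8: 8+2=10, 8+4=1, 8+7=4
Distinct residues collected: {1, 4, 5, 7, 9, 10}
|A + B| = 6 (out of 11 total residues).

A + B = {1, 4, 5, 7, 9, 10}


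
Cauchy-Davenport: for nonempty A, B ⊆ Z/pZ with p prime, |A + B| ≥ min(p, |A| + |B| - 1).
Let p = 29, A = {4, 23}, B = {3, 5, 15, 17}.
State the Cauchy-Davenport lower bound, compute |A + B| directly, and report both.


Cauchy-Davenport: |A + B| ≥ min(p, |A| + |B| - 1) for A, B nonempty in Z/pZ.
|A| = 2, |B| = 4, p = 29.
CD lower bound = min(29, 2 + 4 - 1) = min(29, 5) = 5.
Compute A + B mod 29 directly:
a = 4: 4+3=7, 4+5=9, 4+15=19, 4+17=21
a = 23: 23+3=26, 23+5=28, 23+15=9, 23+17=11
A + B = {7, 9, 11, 19, 21, 26, 28}, so |A + B| = 7.
Verify: 7 ≥ 5? Yes ✓.

CD lower bound = 5, actual |A + B| = 7.


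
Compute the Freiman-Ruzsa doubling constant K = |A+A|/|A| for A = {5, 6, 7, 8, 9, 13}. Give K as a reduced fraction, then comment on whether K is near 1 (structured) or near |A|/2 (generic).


|A| = 6.
Compute A + A by enumerating all 36 pairs.
A + A = {10, 11, 12, 13, 14, 15, 16, 17, 18, 19, 20, 21, 22, 26}, so |A + A| = 14.
K = |A + A| / |A| = 14/6 = 7/3 ≈ 2.3333.
Reference: AP of size 6 gives K = 11/6 ≈ 1.8333; a fully generic set of size 6 gives K ≈ 3.5000.

|A| = 6, |A + A| = 14, K = 14/6 = 7/3.


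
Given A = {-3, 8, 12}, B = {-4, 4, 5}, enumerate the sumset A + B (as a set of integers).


A + B = {a + b : a ∈ A, b ∈ B}.
Enumerate all |A|·|B| = 3·3 = 9 pairs (a, b) and collect distinct sums.
a = -3: -3+-4=-7, -3+4=1, -3+5=2
a = 8: 8+-4=4, 8+4=12, 8+5=13
a = 12: 12+-4=8, 12+4=16, 12+5=17
Collecting distinct sums: A + B = {-7, 1, 2, 4, 8, 12, 13, 16, 17}
|A + B| = 9

A + B = {-7, 1, 2, 4, 8, 12, 13, 16, 17}


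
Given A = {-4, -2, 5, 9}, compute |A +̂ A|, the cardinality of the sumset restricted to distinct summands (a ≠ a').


Restricted sumset: A +̂ A = {a + a' : a ∈ A, a' ∈ A, a ≠ a'}.
Equivalently, take A + A and drop any sum 2a that is achievable ONLY as a + a for a ∈ A (i.e. sums representable only with equal summands).
Enumerate pairs (a, a') with a < a' (symmetric, so each unordered pair gives one sum; this covers all a ≠ a'):
  -4 + -2 = -6
  -4 + 5 = 1
  -4 + 9 = 5
  -2 + 5 = 3
  -2 + 9 = 7
  5 + 9 = 14
Collected distinct sums: {-6, 1, 3, 5, 7, 14}
|A +̂ A| = 6
(Reference bound: |A +̂ A| ≥ 2|A| - 3 for |A| ≥ 2, with |A| = 4 giving ≥ 5.)

|A +̂ A| = 6


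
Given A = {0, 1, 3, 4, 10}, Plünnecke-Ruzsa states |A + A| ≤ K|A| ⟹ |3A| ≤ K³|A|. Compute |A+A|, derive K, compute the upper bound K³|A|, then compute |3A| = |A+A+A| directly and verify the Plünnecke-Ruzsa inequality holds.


|A| = 5.
Step 1: Compute A + A by enumerating all 25 pairs.
A + A = {0, 1, 2, 3, 4, 5, 6, 7, 8, 10, 11, 13, 14, 20}, so |A + A| = 14.
Step 2: Doubling constant K = |A + A|/|A| = 14/5 = 14/5 ≈ 2.8000.
Step 3: Plünnecke-Ruzsa gives |3A| ≤ K³·|A| = (2.8000)³ · 5 ≈ 109.7600.
Step 4: Compute 3A = A + A + A directly by enumerating all triples (a,b,c) ∈ A³; |3A| = 24.
Step 5: Check 24 ≤ 109.7600? Yes ✓.

K = 14/5, Plünnecke-Ruzsa bound K³|A| ≈ 109.7600, |3A| = 24, inequality holds.


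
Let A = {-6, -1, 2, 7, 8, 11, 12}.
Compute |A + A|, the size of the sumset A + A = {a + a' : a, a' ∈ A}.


A + A = {a + a' : a, a' ∈ A}; |A| = 7.
General bounds: 2|A| - 1 ≤ |A + A| ≤ |A|(|A|+1)/2, i.e. 13 ≤ |A + A| ≤ 28.
Lower bound 2|A|-1 is attained iff A is an arithmetic progression.
Enumerate sums a + a' for a ≤ a' (symmetric, so this suffices):
a = -6: -6+-6=-12, -6+-1=-7, -6+2=-4, -6+7=1, -6+8=2, -6+11=5, -6+12=6
a = -1: -1+-1=-2, -1+2=1, -1+7=6, -1+8=7, -1+11=10, -1+12=11
a = 2: 2+2=4, 2+7=9, 2+8=10, 2+11=13, 2+12=14
a = 7: 7+7=14, 7+8=15, 7+11=18, 7+12=19
a = 8: 8+8=16, 8+11=19, 8+12=20
a = 11: 11+11=22, 11+12=23
a = 12: 12+12=24
Distinct sums: {-12, -7, -4, -2, 1, 2, 4, 5, 6, 7, 9, 10, 11, 13, 14, 15, 16, 18, 19, 20, 22, 23, 24}
|A + A| = 23

|A + A| = 23


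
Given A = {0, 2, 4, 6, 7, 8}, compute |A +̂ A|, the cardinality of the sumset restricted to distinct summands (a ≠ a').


Restricted sumset: A +̂ A = {a + a' : a ∈ A, a' ∈ A, a ≠ a'}.
Equivalently, take A + A and drop any sum 2a that is achievable ONLY as a + a for a ∈ A (i.e. sums representable only with equal summands).
Enumerate pairs (a, a') with a < a' (symmetric, so each unordered pair gives one sum; this covers all a ≠ a'):
  0 + 2 = 2
  0 + 4 = 4
  0 + 6 = 6
  0 + 7 = 7
  0 + 8 = 8
  2 + 4 = 6
  2 + 6 = 8
  2 + 7 = 9
  2 + 8 = 10
  4 + 6 = 10
  4 + 7 = 11
  4 + 8 = 12
  6 + 7 = 13
  6 + 8 = 14
  7 + 8 = 15
Collected distinct sums: {2, 4, 6, 7, 8, 9, 10, 11, 12, 13, 14, 15}
|A +̂ A| = 12
(Reference bound: |A +̂ A| ≥ 2|A| - 3 for |A| ≥ 2, with |A| = 6 giving ≥ 9.)

|A +̂ A| = 12


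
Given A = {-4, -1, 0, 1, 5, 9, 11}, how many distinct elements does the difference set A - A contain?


A - A = {a - a' : a, a' ∈ A}; |A| = 7.
Bounds: 2|A|-1 ≤ |A - A| ≤ |A|² - |A| + 1, i.e. 13 ≤ |A - A| ≤ 43.
Note: 0 ∈ A - A always (from a - a). The set is symmetric: if d ∈ A - A then -d ∈ A - A.
Enumerate nonzero differences d = a - a' with a > a' (then include -d):
Positive differences: {1, 2, 3, 4, 5, 6, 8, 9, 10, 11, 12, 13, 15}
Full difference set: {0} ∪ (positive diffs) ∪ (negative diffs).
|A - A| = 1 + 2·13 = 27 (matches direct enumeration: 27).

|A - A| = 27


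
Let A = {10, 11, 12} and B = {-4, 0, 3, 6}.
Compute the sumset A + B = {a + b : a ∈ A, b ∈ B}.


A + B = {a + b : a ∈ A, b ∈ B}.
Enumerate all |A|·|B| = 3·4 = 12 pairs (a, b) and collect distinct sums.
a = 10: 10+-4=6, 10+0=10, 10+3=13, 10+6=16
a = 11: 11+-4=7, 11+0=11, 11+3=14, 11+6=17
a = 12: 12+-4=8, 12+0=12, 12+3=15, 12+6=18
Collecting distinct sums: A + B = {6, 7, 8, 10, 11, 12, 13, 14, 15, 16, 17, 18}
|A + B| = 12

A + B = {6, 7, 8, 10, 11, 12, 13, 14, 15, 16, 17, 18}


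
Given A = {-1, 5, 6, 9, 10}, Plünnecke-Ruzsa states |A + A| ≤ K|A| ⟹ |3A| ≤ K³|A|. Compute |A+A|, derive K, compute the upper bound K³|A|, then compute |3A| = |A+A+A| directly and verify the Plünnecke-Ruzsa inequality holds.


|A| = 5.
Step 1: Compute A + A by enumerating all 25 pairs.
A + A = {-2, 4, 5, 8, 9, 10, 11, 12, 14, 15, 16, 18, 19, 20}, so |A + A| = 14.
Step 2: Doubling constant K = |A + A|/|A| = 14/5 = 14/5 ≈ 2.8000.
Step 3: Plünnecke-Ruzsa gives |3A| ≤ K³·|A| = (2.8000)³ · 5 ≈ 109.7600.
Step 4: Compute 3A = A + A + A directly by enumerating all triples (a,b,c) ∈ A³; |3A| = 26.
Step 5: Check 26 ≤ 109.7600? Yes ✓.

K = 14/5, Plünnecke-Ruzsa bound K³|A| ≈ 109.7600, |3A| = 26, inequality holds.


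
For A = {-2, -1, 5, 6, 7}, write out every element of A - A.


A - A = {a - a' : a, a' ∈ A}.
Compute a - a' for each ordered pair (a, a'):
a = -2: -2--2=0, -2--1=-1, -2-5=-7, -2-6=-8, -2-7=-9
a = -1: -1--2=1, -1--1=0, -1-5=-6, -1-6=-7, -1-7=-8
a = 5: 5--2=7, 5--1=6, 5-5=0, 5-6=-1, 5-7=-2
a = 6: 6--2=8, 6--1=7, 6-5=1, 6-6=0, 6-7=-1
a = 7: 7--2=9, 7--1=8, 7-5=2, 7-6=1, 7-7=0
Collecting distinct values (and noting 0 appears from a-a):
A - A = {-9, -8, -7, -6, -2, -1, 0, 1, 2, 6, 7, 8, 9}
|A - A| = 13

A - A = {-9, -8, -7, -6, -2, -1, 0, 1, 2, 6, 7, 8, 9}


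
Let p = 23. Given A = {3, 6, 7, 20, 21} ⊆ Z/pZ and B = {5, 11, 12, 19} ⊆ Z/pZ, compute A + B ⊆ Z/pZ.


Work in Z/23Z: reduce every sum a + b modulo 23.
Enumerate all 20 pairs:
a = 3: 3+5=8, 3+11=14, 3+12=15, 3+19=22
a = 6: 6+5=11, 6+11=17, 6+12=18, 6+19=2
a = 7: 7+5=12, 7+11=18, 7+12=19, 7+19=3
a = 20: 20+5=2, 20+11=8, 20+12=9, 20+19=16
a = 21: 21+5=3, 21+11=9, 21+12=10, 21+19=17
Distinct residues collected: {2, 3, 8, 9, 10, 11, 12, 14, 15, 16, 17, 18, 19, 22}
|A + B| = 14 (out of 23 total residues).

A + B = {2, 3, 8, 9, 10, 11, 12, 14, 15, 16, 17, 18, 19, 22}


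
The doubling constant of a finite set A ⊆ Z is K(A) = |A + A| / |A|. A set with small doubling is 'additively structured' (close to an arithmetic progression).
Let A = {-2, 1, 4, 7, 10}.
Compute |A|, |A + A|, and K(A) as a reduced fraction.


|A| = 5.
Compute A + A by enumerating all 25 pairs.
A + A = {-4, -1, 2, 5, 8, 11, 14, 17, 20}, so |A + A| = 9.
K = |A + A| / |A| = 9/5 (already in lowest terms) ≈ 1.8000.
Reference: AP of size 5 gives K = 9/5 ≈ 1.8000; a fully generic set of size 5 gives K ≈ 3.0000.

|A| = 5, |A + A| = 9, K = 9/5.


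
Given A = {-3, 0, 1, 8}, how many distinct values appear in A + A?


A + A = {a + a' : a, a' ∈ A}; |A| = 4.
General bounds: 2|A| - 1 ≤ |A + A| ≤ |A|(|A|+1)/2, i.e. 7 ≤ |A + A| ≤ 10.
Lower bound 2|A|-1 is attained iff A is an arithmetic progression.
Enumerate sums a + a' for a ≤ a' (symmetric, so this suffices):
a = -3: -3+-3=-6, -3+0=-3, -3+1=-2, -3+8=5
a = 0: 0+0=0, 0+1=1, 0+8=8
a = 1: 1+1=2, 1+8=9
a = 8: 8+8=16
Distinct sums: {-6, -3, -2, 0, 1, 2, 5, 8, 9, 16}
|A + A| = 10

|A + A| = 10


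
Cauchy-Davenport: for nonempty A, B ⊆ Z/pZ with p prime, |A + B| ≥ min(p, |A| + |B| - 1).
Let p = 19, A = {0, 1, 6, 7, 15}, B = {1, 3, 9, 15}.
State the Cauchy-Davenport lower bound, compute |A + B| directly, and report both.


Cauchy-Davenport: |A + B| ≥ min(p, |A| + |B| - 1) for A, B nonempty in Z/pZ.
|A| = 5, |B| = 4, p = 19.
CD lower bound = min(19, 5 + 4 - 1) = min(19, 8) = 8.
Compute A + B mod 19 directly:
a = 0: 0+1=1, 0+3=3, 0+9=9, 0+15=15
a = 1: 1+1=2, 1+3=4, 1+9=10, 1+15=16
a = 6: 6+1=7, 6+3=9, 6+9=15, 6+15=2
a = 7: 7+1=8, 7+3=10, 7+9=16, 7+15=3
a = 15: 15+1=16, 15+3=18, 15+9=5, 15+15=11
A + B = {1, 2, 3, 4, 5, 7, 8, 9, 10, 11, 15, 16, 18}, so |A + B| = 13.
Verify: 13 ≥ 8? Yes ✓.

CD lower bound = 8, actual |A + B| = 13.


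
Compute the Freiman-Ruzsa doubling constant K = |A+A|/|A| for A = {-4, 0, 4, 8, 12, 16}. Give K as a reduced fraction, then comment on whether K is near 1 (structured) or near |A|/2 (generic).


|A| = 6.
Compute A + A by enumerating all 36 pairs.
A + A = {-8, -4, 0, 4, 8, 12, 16, 20, 24, 28, 32}, so |A + A| = 11.
K = |A + A| / |A| = 11/6 (already in lowest terms) ≈ 1.8333.
Reference: AP of size 6 gives K = 11/6 ≈ 1.8333; a fully generic set of size 6 gives K ≈ 3.5000.

|A| = 6, |A + A| = 11, K = 11/6.


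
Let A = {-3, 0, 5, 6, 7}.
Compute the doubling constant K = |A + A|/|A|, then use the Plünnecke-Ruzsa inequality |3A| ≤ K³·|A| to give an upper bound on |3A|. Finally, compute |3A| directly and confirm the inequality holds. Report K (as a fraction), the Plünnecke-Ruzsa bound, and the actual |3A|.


|A| = 5.
Step 1: Compute A + A by enumerating all 25 pairs.
A + A = {-6, -3, 0, 2, 3, 4, 5, 6, 7, 10, 11, 12, 13, 14}, so |A + A| = 14.
Step 2: Doubling constant K = |A + A|/|A| = 14/5 = 14/5 ≈ 2.8000.
Step 3: Plünnecke-Ruzsa gives |3A| ≤ K³·|A| = (2.8000)³ · 5 ≈ 109.7600.
Step 4: Compute 3A = A + A + A directly by enumerating all triples (a,b,c) ∈ A³; |3A| = 26.
Step 5: Check 26 ≤ 109.7600? Yes ✓.

K = 14/5, Plünnecke-Ruzsa bound K³|A| ≈ 109.7600, |3A| = 26, inequality holds.


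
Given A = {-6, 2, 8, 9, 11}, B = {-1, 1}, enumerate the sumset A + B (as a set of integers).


A + B = {a + b : a ∈ A, b ∈ B}.
Enumerate all |A|·|B| = 5·2 = 10 pairs (a, b) and collect distinct sums.
a = -6: -6+-1=-7, -6+1=-5
a = 2: 2+-1=1, 2+1=3
a = 8: 8+-1=7, 8+1=9
a = 9: 9+-1=8, 9+1=10
a = 11: 11+-1=10, 11+1=12
Collecting distinct sums: A + B = {-7, -5, 1, 3, 7, 8, 9, 10, 12}
|A + B| = 9

A + B = {-7, -5, 1, 3, 7, 8, 9, 10, 12}


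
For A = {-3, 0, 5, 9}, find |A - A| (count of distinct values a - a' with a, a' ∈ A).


A - A = {a - a' : a, a' ∈ A}; |A| = 4.
Bounds: 2|A|-1 ≤ |A - A| ≤ |A|² - |A| + 1, i.e. 7 ≤ |A - A| ≤ 13.
Note: 0 ∈ A - A always (from a - a). The set is symmetric: if d ∈ A - A then -d ∈ A - A.
Enumerate nonzero differences d = a - a' with a > a' (then include -d):
Positive differences: {3, 4, 5, 8, 9, 12}
Full difference set: {0} ∪ (positive diffs) ∪ (negative diffs).
|A - A| = 1 + 2·6 = 13 (matches direct enumeration: 13).

|A - A| = 13


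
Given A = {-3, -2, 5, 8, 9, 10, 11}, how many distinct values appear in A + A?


A + A = {a + a' : a, a' ∈ A}; |A| = 7.
General bounds: 2|A| - 1 ≤ |A + A| ≤ |A|(|A|+1)/2, i.e. 13 ≤ |A + A| ≤ 28.
Lower bound 2|A|-1 is attained iff A is an arithmetic progression.
Enumerate sums a + a' for a ≤ a' (symmetric, so this suffices):
a = -3: -3+-3=-6, -3+-2=-5, -3+5=2, -3+8=5, -3+9=6, -3+10=7, -3+11=8
a = -2: -2+-2=-4, -2+5=3, -2+8=6, -2+9=7, -2+10=8, -2+11=9
a = 5: 5+5=10, 5+8=13, 5+9=14, 5+10=15, 5+11=16
a = 8: 8+8=16, 8+9=17, 8+10=18, 8+11=19
a = 9: 9+9=18, 9+10=19, 9+11=20
a = 10: 10+10=20, 10+11=21
a = 11: 11+11=22
Distinct sums: {-6, -5, -4, 2, 3, 5, 6, 7, 8, 9, 10, 13, 14, 15, 16, 17, 18, 19, 20, 21, 22}
|A + A| = 21

|A + A| = 21


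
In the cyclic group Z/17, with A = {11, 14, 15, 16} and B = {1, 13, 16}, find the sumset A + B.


Work in Z/17Z: reduce every sum a + b modulo 17.
Enumerate all 12 pairs:
a = 11: 11+1=12, 11+13=7, 11+16=10
a = 14: 14+1=15, 14+13=10, 14+16=13
a = 15: 15+1=16, 15+13=11, 15+16=14
a = 16: 16+1=0, 16+13=12, 16+16=15
Distinct residues collected: {0, 7, 10, 11, 12, 13, 14, 15, 16}
|A + B| = 9 (out of 17 total residues).

A + B = {0, 7, 10, 11, 12, 13, 14, 15, 16}


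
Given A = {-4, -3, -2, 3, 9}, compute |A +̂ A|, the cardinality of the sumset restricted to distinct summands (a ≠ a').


Restricted sumset: A +̂ A = {a + a' : a ∈ A, a' ∈ A, a ≠ a'}.
Equivalently, take A + A and drop any sum 2a that is achievable ONLY as a + a for a ∈ A (i.e. sums representable only with equal summands).
Enumerate pairs (a, a') with a < a' (symmetric, so each unordered pair gives one sum; this covers all a ≠ a'):
  -4 + -3 = -7
  -4 + -2 = -6
  -4 + 3 = -1
  -4 + 9 = 5
  -3 + -2 = -5
  -3 + 3 = 0
  -3 + 9 = 6
  -2 + 3 = 1
  -2 + 9 = 7
  3 + 9 = 12
Collected distinct sums: {-7, -6, -5, -1, 0, 1, 5, 6, 7, 12}
|A +̂ A| = 10
(Reference bound: |A +̂ A| ≥ 2|A| - 3 for |A| ≥ 2, with |A| = 5 giving ≥ 7.)

|A +̂ A| = 10


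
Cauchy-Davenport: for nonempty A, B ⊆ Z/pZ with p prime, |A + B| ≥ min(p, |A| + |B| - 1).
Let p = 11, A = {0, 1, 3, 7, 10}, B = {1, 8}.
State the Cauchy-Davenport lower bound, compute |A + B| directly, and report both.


Cauchy-Davenport: |A + B| ≥ min(p, |A| + |B| - 1) for A, B nonempty in Z/pZ.
|A| = 5, |B| = 2, p = 11.
CD lower bound = min(11, 5 + 2 - 1) = min(11, 6) = 6.
Compute A + B mod 11 directly:
a = 0: 0+1=1, 0+8=8
a = 1: 1+1=2, 1+8=9
a = 3: 3+1=4, 3+8=0
a = 7: 7+1=8, 7+8=4
a = 10: 10+1=0, 10+8=7
A + B = {0, 1, 2, 4, 7, 8, 9}, so |A + B| = 7.
Verify: 7 ≥ 6? Yes ✓.

CD lower bound = 6, actual |A + B| = 7.


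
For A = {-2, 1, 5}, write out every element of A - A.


A - A = {a - a' : a, a' ∈ A}.
Compute a - a' for each ordered pair (a, a'):
a = -2: -2--2=0, -2-1=-3, -2-5=-7
a = 1: 1--2=3, 1-1=0, 1-5=-4
a = 5: 5--2=7, 5-1=4, 5-5=0
Collecting distinct values (and noting 0 appears from a-a):
A - A = {-7, -4, -3, 0, 3, 4, 7}
|A - A| = 7

A - A = {-7, -4, -3, 0, 3, 4, 7}


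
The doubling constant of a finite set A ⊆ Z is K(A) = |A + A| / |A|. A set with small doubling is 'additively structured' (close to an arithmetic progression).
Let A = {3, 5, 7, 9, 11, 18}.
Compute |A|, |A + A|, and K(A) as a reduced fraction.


|A| = 6.
Compute A + A by enumerating all 36 pairs.
A + A = {6, 8, 10, 12, 14, 16, 18, 20, 21, 22, 23, 25, 27, 29, 36}, so |A + A| = 15.
K = |A + A| / |A| = 15/6 = 5/2 ≈ 2.5000.
Reference: AP of size 6 gives K = 11/6 ≈ 1.8333; a fully generic set of size 6 gives K ≈ 3.5000.

|A| = 6, |A + A| = 15, K = 15/6 = 5/2.


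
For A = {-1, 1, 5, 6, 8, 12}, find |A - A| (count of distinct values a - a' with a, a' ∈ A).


A - A = {a - a' : a, a' ∈ A}; |A| = 6.
Bounds: 2|A|-1 ≤ |A - A| ≤ |A|² - |A| + 1, i.e. 11 ≤ |A - A| ≤ 31.
Note: 0 ∈ A - A always (from a - a). The set is symmetric: if d ∈ A - A then -d ∈ A - A.
Enumerate nonzero differences d = a - a' with a > a' (then include -d):
Positive differences: {1, 2, 3, 4, 5, 6, 7, 9, 11, 13}
Full difference set: {0} ∪ (positive diffs) ∪ (negative diffs).
|A - A| = 1 + 2·10 = 21 (matches direct enumeration: 21).

|A - A| = 21
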